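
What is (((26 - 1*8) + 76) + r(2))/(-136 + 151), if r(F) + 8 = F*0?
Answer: 86/15 ≈ 5.7333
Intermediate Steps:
r(F) = -8 (r(F) = -8 + F*0 = -8 + 0 = -8)
(((26 - 1*8) + 76) + r(2))/(-136 + 151) = (((26 - 1*8) + 76) - 8)/(-136 + 151) = (((26 - 8) + 76) - 8)/15 = ((18 + 76) - 8)/15 = (94 - 8)/15 = (1/15)*86 = 86/15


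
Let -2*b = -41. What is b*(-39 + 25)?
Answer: -287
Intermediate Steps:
b = 41/2 (b = -½*(-41) = 41/2 ≈ 20.500)
b*(-39 + 25) = 41*(-39 + 25)/2 = (41/2)*(-14) = -287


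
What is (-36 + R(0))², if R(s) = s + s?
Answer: 1296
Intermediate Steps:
R(s) = 2*s
(-36 + R(0))² = (-36 + 2*0)² = (-36 + 0)² = (-36)² = 1296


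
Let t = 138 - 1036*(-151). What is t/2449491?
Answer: 14234/222681 ≈ 0.063921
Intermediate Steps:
t = 156574 (t = 138 + 156436 = 156574)
t/2449491 = 156574/2449491 = 156574*(1/2449491) = 14234/222681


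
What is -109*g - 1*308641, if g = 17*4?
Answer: -316053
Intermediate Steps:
g = 68
-109*g - 1*308641 = -109*68 - 1*308641 = -7412 - 308641 = -316053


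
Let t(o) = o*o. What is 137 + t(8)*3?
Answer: 329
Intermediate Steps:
t(o) = o**2
137 + t(8)*3 = 137 + 8**2*3 = 137 + 64*3 = 137 + 192 = 329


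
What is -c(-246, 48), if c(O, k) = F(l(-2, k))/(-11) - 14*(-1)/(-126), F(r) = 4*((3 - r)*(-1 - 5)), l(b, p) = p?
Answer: 9731/99 ≈ 98.293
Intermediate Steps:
F(r) = -72 + 24*r (F(r) = 4*((3 - r)*(-6)) = 4*(-18 + 6*r) = -72 + 24*r)
c(O, k) = 637/99 - 24*k/11 (c(O, k) = (-72 + 24*k)/(-11) - 14*(-1)/(-126) = (-72 + 24*k)*(-1/11) + 14*(-1/126) = (72/11 - 24*k/11) - 1/9 = 637/99 - 24*k/11)
-c(-246, 48) = -(637/99 - 24/11*48) = -(637/99 - 1152/11) = -1*(-9731/99) = 9731/99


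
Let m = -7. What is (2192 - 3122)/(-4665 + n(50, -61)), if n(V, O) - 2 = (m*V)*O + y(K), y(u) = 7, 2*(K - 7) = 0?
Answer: -465/8347 ≈ -0.055709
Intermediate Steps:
K = 7 (K = 7 + (1/2)*0 = 7 + 0 = 7)
n(V, O) = 9 - 7*O*V (n(V, O) = 2 + ((-7*V)*O + 7) = 2 + (-7*O*V + 7) = 2 + (7 - 7*O*V) = 9 - 7*O*V)
(2192 - 3122)/(-4665 + n(50, -61)) = (2192 - 3122)/(-4665 + (9 - 7*(-61)*50)) = -930/(-4665 + (9 + 21350)) = -930/(-4665 + 21359) = -930/16694 = -930*1/16694 = -465/8347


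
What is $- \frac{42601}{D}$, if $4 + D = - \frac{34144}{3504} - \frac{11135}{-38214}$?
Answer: $\frac{118840686822}{37528525} \approx 3166.7$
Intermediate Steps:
$D = - \frac{37528525}{2789622}$ ($D = -4 - \left(- \frac{11135}{38214} + \frac{2134}{219}\right) = -4 - \frac{26370037}{2789622} = - \frac{37528525}{2789622} \approx -13.453$)
$- \frac{42601}{D} = - \frac{42601}{- \frac{37528525}{2789622}} = \left(-42601\right) \left(- \frac{2789622}{37528525}\right) = \frac{118840686822}{37528525}$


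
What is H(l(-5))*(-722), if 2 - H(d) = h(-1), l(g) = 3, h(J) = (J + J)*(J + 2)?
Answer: -2888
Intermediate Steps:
h(J) = 2*J*(2 + J) (h(J) = (2*J)*(2 + J) = 2*J*(2 + J))
H(d) = 4 (H(d) = 2 - 2*(-1)*(2 - 1) = 2 - 2*(-1) = 2 - 1*(-2) = 2 + 2 = 4)
H(l(-5))*(-722) = 4*(-722) = -2888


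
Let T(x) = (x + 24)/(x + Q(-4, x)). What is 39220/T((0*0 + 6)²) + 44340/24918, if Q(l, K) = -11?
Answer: 203622995/12459 ≈ 16343.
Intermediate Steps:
T(x) = (24 + x)/(-11 + x) (T(x) = (x + 24)/(x - 11) = (24 + x)/(-11 + x))
39220/T((0*0 + 6)²) + 44340/24918 = 39220/(((24 + (0*0 + 6)²)/(-11 + (0*0 + 6)²))) + 44340/24918 = 39220/(((24 + (0 + 6)²)/(-11 + (0 + 6)²))) + 44340*(1/24918) = 39220/(((24 + 6²)/(-11 + 6²))) + 7390/4153 = 39220/(((24 + 36)/(-11 + 36))) + 7390/4153 = 39220/((60/25)) + 7390/4153 = 39220/(((1/25)*60)) + 7390/4153 = 39220/(12/5) + 7390/4153 = 39220*(5/12) + 7390/4153 = 49025/3 + 7390/4153 = 203622995/12459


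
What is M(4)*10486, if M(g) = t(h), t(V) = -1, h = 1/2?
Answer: -10486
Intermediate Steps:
h = 1/2 ≈ 0.50000
M(g) = -1
M(4)*10486 = -1*10486 = -10486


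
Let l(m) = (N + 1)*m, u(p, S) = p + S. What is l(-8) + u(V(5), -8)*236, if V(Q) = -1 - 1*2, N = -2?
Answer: -2588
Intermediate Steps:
V(Q) = -3 (V(Q) = -1 - 2 = -3)
u(p, S) = S + p
l(m) = -m (l(m) = (-2 + 1)*m = -m)
l(-8) + u(V(5), -8)*236 = -1*(-8) + (-8 - 3)*236 = 8 - 11*236 = 8 - 2596 = -2588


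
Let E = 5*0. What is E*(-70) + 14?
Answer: 14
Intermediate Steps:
E = 0
E*(-70) + 14 = 0*(-70) + 14 = 0 + 14 = 14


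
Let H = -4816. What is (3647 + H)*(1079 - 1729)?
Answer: 759850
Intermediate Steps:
(3647 + H)*(1079 - 1729) = (3647 - 4816)*(1079 - 1729) = -1169*(-650) = 759850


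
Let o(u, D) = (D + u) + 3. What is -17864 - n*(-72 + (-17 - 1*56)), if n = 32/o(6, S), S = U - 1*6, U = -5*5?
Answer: -198824/11 ≈ -18075.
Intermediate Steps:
U = -25
S = -31 (S = -25 - 1*6 = -25 - 6 = -31)
o(u, D) = 3 + D + u
n = -16/11 (n = 32/(3 - 31 + 6) = 32/(-22) = 32*(-1/22) = -16/11 ≈ -1.4545)
-17864 - n*(-72 + (-17 - 1*56)) = -17864 - (-16)*(-72 + (-17 - 1*56))/11 = -17864 - (-16)*(-72 + (-17 - 56))/11 = -17864 - (-16)*(-72 - 73)/11 = -17864 - (-16)*(-145)/11 = -17864 - 1*2320/11 = -17864 - 2320/11 = -198824/11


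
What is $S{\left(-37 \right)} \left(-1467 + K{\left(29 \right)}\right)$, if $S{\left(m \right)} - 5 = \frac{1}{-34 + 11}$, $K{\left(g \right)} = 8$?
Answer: $- \frac{166326}{23} \approx -7231.6$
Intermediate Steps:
$S{\left(m \right)} = \frac{114}{23}$ ($S{\left(m \right)} = 5 + \frac{1}{-34 + 11} = 5 + \frac{1}{-23} = 5 - \frac{1}{23} = \frac{114}{23}$)
$S{\left(-37 \right)} \left(-1467 + K{\left(29 \right)}\right) = \frac{114 \left(-1467 + 8\right)}{23} = \frac{114}{23} \left(-1459\right) = - \frac{166326}{23}$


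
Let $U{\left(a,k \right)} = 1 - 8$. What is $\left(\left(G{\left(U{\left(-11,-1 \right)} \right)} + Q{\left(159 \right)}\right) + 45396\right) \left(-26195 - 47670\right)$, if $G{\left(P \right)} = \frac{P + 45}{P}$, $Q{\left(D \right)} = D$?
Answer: $- \frac{23551633655}{7} \approx -3.3645 \cdot 10^{9}$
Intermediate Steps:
$U{\left(a,k \right)} = -7$ ($U{\left(a,k \right)} = 1 - 8 = -7$)
$G{\left(P \right)} = \frac{45 + P}{P}$
$\left(\left(G{\left(U{\left(-11,-1 \right)} \right)} + Q{\left(159 \right)}\right) + 45396\right) \left(-26195 - 47670\right) = \left(\left(\frac{45 - 7}{-7} + 159\right) + 45396\right) \left(-26195 - 47670\right) = \left(\left(\left(- \frac{1}{7}\right) 38 + 159\right) + 45396\right) \left(-73865\right) = \left(\left(- \frac{38}{7} + 159\right) + 45396\right) \left(-73865\right) = \left(\frac{1075}{7} + 45396\right) \left(-73865\right) = \frac{318847}{7} \left(-73865\right) = - \frac{23551633655}{7}$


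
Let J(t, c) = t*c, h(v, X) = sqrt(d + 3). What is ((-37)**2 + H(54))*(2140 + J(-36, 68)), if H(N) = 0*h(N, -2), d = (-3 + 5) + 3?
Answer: -421652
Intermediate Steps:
d = 5 (d = 2 + 3 = 5)
h(v, X) = 2*sqrt(2) (h(v, X) = sqrt(5 + 3) = sqrt(8) = 2*sqrt(2))
H(N) = 0 (H(N) = 0*(2*sqrt(2)) = 0)
J(t, c) = c*t
((-37)**2 + H(54))*(2140 + J(-36, 68)) = ((-37)**2 + 0)*(2140 + 68*(-36)) = (1369 + 0)*(2140 - 2448) = 1369*(-308) = -421652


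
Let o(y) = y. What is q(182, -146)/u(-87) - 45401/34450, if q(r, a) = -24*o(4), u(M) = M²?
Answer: -115649123/86917350 ≈ -1.3306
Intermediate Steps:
q(r, a) = -96 (q(r, a) = -24*4 = -96)
q(182, -146)/u(-87) - 45401/34450 = -96/((-87)²) - 45401/34450 = -96/7569 - 45401*1/34450 = -96*1/7569 - 45401/34450 = -32/2523 - 45401/34450 = -115649123/86917350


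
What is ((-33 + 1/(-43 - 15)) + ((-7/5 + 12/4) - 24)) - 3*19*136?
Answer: -2264151/290 ≈ -7807.4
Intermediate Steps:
((-33 + 1/(-43 - 15)) + ((-7/5 + 12/4) - 24)) - 3*19*136 = ((-33 + 1/(-58)) + ((-7*⅕ + 12*(¼)) - 24)) - 57*136 = ((-33 - 1/58) + ((-7/5 + 3) - 24)) - 7752 = (-1915/58 + (8/5 - 24)) - 7752 = (-1915/58 - 112/5) - 7752 = -16071/290 - 7752 = -2264151/290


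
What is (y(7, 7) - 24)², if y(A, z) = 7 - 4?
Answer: 441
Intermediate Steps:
y(A, z) = 3
(y(7, 7) - 24)² = (3 - 24)² = (-21)² = 441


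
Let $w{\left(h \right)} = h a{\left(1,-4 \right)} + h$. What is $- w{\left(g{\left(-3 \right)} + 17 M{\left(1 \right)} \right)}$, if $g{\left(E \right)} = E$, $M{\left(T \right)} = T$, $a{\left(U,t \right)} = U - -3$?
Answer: $-70$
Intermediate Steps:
$a{\left(U,t \right)} = 3 + U$ ($a{\left(U,t \right)} = U + 3 = 3 + U$)
$w{\left(h \right)} = 5 h$ ($w{\left(h \right)} = h \left(3 + 1\right) + h = h 4 + h = 4 h + h = 5 h$)
$- w{\left(g{\left(-3 \right)} + 17 M{\left(1 \right)} \right)} = - 5 \left(-3 + 17 \cdot 1\right) = - 5 \left(-3 + 17\right) = - 5 \cdot 14 = \left(-1\right) 70 = -70$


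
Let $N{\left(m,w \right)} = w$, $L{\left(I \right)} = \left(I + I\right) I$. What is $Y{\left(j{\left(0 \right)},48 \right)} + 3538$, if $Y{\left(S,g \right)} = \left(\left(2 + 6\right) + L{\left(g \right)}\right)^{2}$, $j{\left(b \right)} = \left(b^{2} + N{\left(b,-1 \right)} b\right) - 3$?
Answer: $21310994$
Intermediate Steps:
$L{\left(I \right)} = 2 I^{2}$ ($L{\left(I \right)} = 2 I I = 2 I^{2}$)
$j{\left(b \right)} = -3 + b^{2} - b$ ($j{\left(b \right)} = \left(b^{2} - b\right) - 3 = -3 + b^{2} - b$)
$Y{\left(S,g \right)} = \left(8 + 2 g^{2}\right)^{2}$ ($Y{\left(S,g \right)} = \left(\left(2 + 6\right) + 2 g^{2}\right)^{2} = \left(8 + 2 g^{2}\right)^{2}$)
$Y{\left(j{\left(0 \right)},48 \right)} + 3538 = 4 \left(4 + 48^{2}\right)^{2} + 3538 = 4 \left(4 + 2304\right)^{2} + 3538 = 4 \cdot 2308^{2} + 3538 = 4 \cdot 5326864 + 3538 = 21307456 + 3538 = 21310994$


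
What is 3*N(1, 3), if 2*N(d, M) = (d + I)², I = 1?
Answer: 6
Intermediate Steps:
N(d, M) = (1 + d)²/2 (N(d, M) = (d + 1)²/2 = (1 + d)²/2)
3*N(1, 3) = 3*((1 + 1)²/2) = 3*((½)*2²) = 3*((½)*4) = 3*2 = 6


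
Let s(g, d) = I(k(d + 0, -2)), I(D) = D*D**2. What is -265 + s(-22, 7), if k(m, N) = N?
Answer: -273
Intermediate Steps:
I(D) = D**3
s(g, d) = -8 (s(g, d) = (-2)**3 = -8)
-265 + s(-22, 7) = -265 - 8 = -273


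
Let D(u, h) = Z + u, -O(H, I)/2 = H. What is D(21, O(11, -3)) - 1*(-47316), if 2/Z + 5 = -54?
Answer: 2792881/59 ≈ 47337.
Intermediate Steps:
Z = -2/59 (Z = 2/(-5 - 54) = 2/(-59) = 2*(-1/59) = -2/59 ≈ -0.033898)
O(H, I) = -2*H
D(u, h) = -2/59 + u
D(21, O(11, -3)) - 1*(-47316) = (-2/59 + 21) - 1*(-47316) = 1237/59 + 47316 = 2792881/59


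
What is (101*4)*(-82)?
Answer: -33128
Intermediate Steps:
(101*4)*(-82) = 404*(-82) = -33128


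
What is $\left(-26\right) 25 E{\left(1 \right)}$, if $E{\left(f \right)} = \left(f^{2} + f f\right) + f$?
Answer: $-1950$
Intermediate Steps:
$E{\left(f \right)} = f + 2 f^{2}$ ($E{\left(f \right)} = \left(f^{2} + f^{2}\right) + f = 2 f^{2} + f = f + 2 f^{2}$)
$\left(-26\right) 25 E{\left(1 \right)} = \left(-26\right) 25 \cdot 1 \left(1 + 2 \cdot 1\right) = - 650 \cdot 1 \left(1 + 2\right) = - 650 \cdot 1 \cdot 3 = \left(-650\right) 3 = -1950$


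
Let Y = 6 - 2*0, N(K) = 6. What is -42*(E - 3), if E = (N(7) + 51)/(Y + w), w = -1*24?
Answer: 259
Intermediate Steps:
w = -24
Y = 6 (Y = 6 + 0 = 6)
E = -19/6 (E = (6 + 51)/(6 - 24) = 57/(-18) = 57*(-1/18) = -19/6 ≈ -3.1667)
-42*(E - 3) = -42*(-19/6 - 3) = -42*(-37/6) = 259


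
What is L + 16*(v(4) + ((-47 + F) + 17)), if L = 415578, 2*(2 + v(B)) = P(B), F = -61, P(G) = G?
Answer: 414122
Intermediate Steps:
v(B) = -2 + B/2
L + 16*(v(4) + ((-47 + F) + 17)) = 415578 + 16*((-2 + (½)*4) + ((-47 - 61) + 17)) = 415578 + 16*((-2 + 2) + (-108 + 17)) = 415578 + 16*(0 - 91) = 415578 + 16*(-91) = 415578 - 1456 = 414122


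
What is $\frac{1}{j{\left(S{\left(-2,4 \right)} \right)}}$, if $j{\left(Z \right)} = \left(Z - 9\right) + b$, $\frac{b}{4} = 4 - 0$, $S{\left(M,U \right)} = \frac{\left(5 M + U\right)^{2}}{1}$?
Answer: $\frac{1}{43} \approx 0.023256$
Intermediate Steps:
$S{\left(M,U \right)} = \left(U + 5 M\right)^{2}$ ($S{\left(M,U \right)} = \left(U + 5 M\right)^{2} \cdot 1 = \left(U + 5 M\right)^{2}$)
$b = 16$ ($b = 4 \left(4 - 0\right) = 4 \left(4 + 0\right) = 4 \cdot 4 = 16$)
$j{\left(Z \right)} = 7 + Z$ ($j{\left(Z \right)} = \left(Z - 9\right) + 16 = \left(-9 + Z\right) + 16 = 7 + Z$)
$\frac{1}{j{\left(S{\left(-2,4 \right)} \right)}} = \frac{1}{7 + \left(4 + 5 \left(-2\right)\right)^{2}} = \frac{1}{7 + \left(4 - 10\right)^{2}} = \frac{1}{7 + \left(-6\right)^{2}} = \frac{1}{7 + 36} = \frac{1}{43}$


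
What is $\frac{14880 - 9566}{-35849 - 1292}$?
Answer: $- \frac{5314}{37141} \approx -0.14308$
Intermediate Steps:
$\frac{14880 - 9566}{-35849 - 1292} = \frac{5314}{-37141} = 5314 \left(- \frac{1}{37141}\right) = - \frac{5314}{37141}$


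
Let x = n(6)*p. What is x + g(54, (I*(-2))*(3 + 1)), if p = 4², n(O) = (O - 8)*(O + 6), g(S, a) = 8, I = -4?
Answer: -376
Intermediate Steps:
n(O) = (-8 + O)*(6 + O)
p = 16
x = -384 (x = (-48 + 6² - 2*6)*16 = (-48 + 36 - 12)*16 = -24*16 = -384)
x + g(54, (I*(-2))*(3 + 1)) = -384 + 8 = -376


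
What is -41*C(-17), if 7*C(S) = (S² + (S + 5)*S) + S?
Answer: -2788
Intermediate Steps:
C(S) = S/7 + S²/7 + S*(5 + S)/7 (C(S) = ((S² + (S + 5)*S) + S)/7 = ((S² + (5 + S)*S) + S)/7 = ((S² + S*(5 + S)) + S)/7 = (S + S² + S*(5 + S))/7 = S/7 + S²/7 + S*(5 + S)/7)
-41*C(-17) = -82*(-17)*(3 - 17)/7 = -82*(-17)*(-14)/7 = -41*68 = -2788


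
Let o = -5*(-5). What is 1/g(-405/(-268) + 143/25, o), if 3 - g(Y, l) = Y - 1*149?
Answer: 6700/969951 ≈ 0.0069076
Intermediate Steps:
o = 25
g(Y, l) = 152 - Y (g(Y, l) = 3 - (Y - 1*149) = 3 - (Y - 149) = 3 - (-149 + Y) = 3 + (149 - Y) = 152 - Y)
1/g(-405/(-268) + 143/25, o) = 1/(152 - (-405/(-268) + 143/25)) = 1/(152 - (-405*(-1/268) + 143*(1/25))) = 1/(152 - (405/268 + 143/25)) = 1/(152 - 1*48449/6700) = 1/(152 - 48449/6700) = 1/(969951/6700) = 6700/969951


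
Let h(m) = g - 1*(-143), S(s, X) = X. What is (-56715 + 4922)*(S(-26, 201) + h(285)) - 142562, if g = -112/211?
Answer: -3783622878/211 ≈ -1.7932e+7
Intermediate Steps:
g = -112/211 (g = -112*1/211 = -112/211 ≈ -0.53081)
h(m) = 30061/211 (h(m) = -112/211 - 1*(-143) = -112/211 + 143 = 30061/211)
(-56715 + 4922)*(S(-26, 201) + h(285)) - 142562 = (-56715 + 4922)*(201 + 30061/211) - 142562 = -51793*72472/211 - 142562 = -3753542296/211 - 142562 = -3783622878/211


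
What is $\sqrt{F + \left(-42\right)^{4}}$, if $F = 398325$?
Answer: $\sqrt{3510021} \approx 1873.5$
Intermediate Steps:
$\sqrt{F + \left(-42\right)^{4}} = \sqrt{398325 + \left(-42\right)^{4}} = \sqrt{398325 + 3111696} = \sqrt{3510021}$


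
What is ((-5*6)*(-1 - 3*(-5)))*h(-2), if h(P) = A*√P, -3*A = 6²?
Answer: 5040*I*√2 ≈ 7127.6*I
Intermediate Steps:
A = -12 (A = -⅓*6² = -⅓*36 = -12)
h(P) = -12*√P
((-5*6)*(-1 - 3*(-5)))*h(-2) = ((-5*6)*(-1 - 3*(-5)))*(-12*I*√2) = (-30*(-1 + 15))*(-12*I*√2) = (-30*14)*(-12*I*√2) = -(-5040)*I*√2 = 5040*I*√2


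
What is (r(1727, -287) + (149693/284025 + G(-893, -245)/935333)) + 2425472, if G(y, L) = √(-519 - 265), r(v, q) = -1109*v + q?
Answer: 144836426243/284025 + 4*I/133619 ≈ 5.0994e+5 + 2.9936e-5*I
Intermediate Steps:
r(v, q) = q - 1109*v
G(y, L) = 28*I (G(y, L) = √(-784) = 28*I)
(r(1727, -287) + (149693/284025 + G(-893, -245)/935333)) + 2425472 = ((-287 - 1109*1727) + (149693/284025 + (28*I)/935333)) + 2425472 = ((-287 - 1915243) + (149693*(1/284025) + (28*I)*(1/935333))) + 2425472 = (-1915530 + (149693/284025 + 4*I/133619)) + 2425472 = (-544058258557/284025 + 4*I/133619) + 2425472 = 144836426243/284025 + 4*I/133619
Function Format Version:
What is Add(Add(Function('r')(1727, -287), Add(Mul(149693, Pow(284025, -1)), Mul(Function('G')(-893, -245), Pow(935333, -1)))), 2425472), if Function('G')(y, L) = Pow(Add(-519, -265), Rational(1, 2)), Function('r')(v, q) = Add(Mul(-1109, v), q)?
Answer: Add(Rational(144836426243, 284025), Mul(Rational(4, 133619), I)) ≈ Add(5.0994e+5, Mul(2.9936e-5, I))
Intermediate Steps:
Function('r')(v, q) = Add(q, Mul(-1109, v))
Function('G')(y, L) = Mul(28, I) (Function('G')(y, L) = Pow(-784, Rational(1, 2)) = Mul(28, I))
Add(Add(Function('r')(1727, -287), Add(Mul(149693, Pow(284025, -1)), Mul(Function('G')(-893, -245), Pow(935333, -1)))), 2425472) = Add(Add(Add(-287, Mul(-1109, 1727)), Add(Mul(149693, Pow(284025, -1)), Mul(Mul(28, I), Pow(935333, -1)))), 2425472) = Add(Add(Add(-287, -1915243), Add(Mul(149693, Rational(1, 284025)), Mul(Mul(28, I), Rational(1, 935333)))), 2425472) = Add(Add(-1915530, Add(Rational(149693, 284025), Mul(Rational(4, 133619), I))), 2425472) = Add(Add(Rational(-544058258557, 284025), Mul(Rational(4, 133619), I)), 2425472) = Add(Rational(144836426243, 284025), Mul(Rational(4, 133619), I))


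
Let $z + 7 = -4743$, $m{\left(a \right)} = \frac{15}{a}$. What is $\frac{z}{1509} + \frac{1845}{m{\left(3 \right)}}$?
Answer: $\frac{552071}{1509} \approx 365.85$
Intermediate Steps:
$z = -4750$ ($z = -7 - 4743 = -4750$)
$\frac{z}{1509} + \frac{1845}{m{\left(3 \right)}} = - \frac{4750}{1509} + \frac{1845}{15 \cdot \frac{1}{3}} = \left(-4750\right) \frac{1}{1509} + \frac{1845}{15 \cdot \frac{1}{3}} = - \frac{4750}{1509} + \frac{1845}{5} = - \frac{4750}{1509} + 1845 \cdot \frac{1}{5} = - \frac{4750}{1509} + 369 = \frac{552071}{1509}$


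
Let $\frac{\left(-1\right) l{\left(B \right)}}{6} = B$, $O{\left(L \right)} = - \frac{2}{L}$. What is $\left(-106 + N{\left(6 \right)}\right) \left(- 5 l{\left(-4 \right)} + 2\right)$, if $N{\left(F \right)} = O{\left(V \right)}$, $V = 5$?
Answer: $\frac{62776}{5} \approx 12555.0$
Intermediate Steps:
$N{\left(F \right)} = - \frac{2}{5}$
$l{\left(B \right)} = - 6 B$
$\left(-106 + N{\left(6 \right)}\right) \left(- 5 l{\left(-4 \right)} + 2\right) = \left(-106 - \frac{2}{5}\right) \left(- 5 \left(\left(-6\right) \left(-4\right)\right) + 2\right) = - \frac{532 \left(\left(-5\right) 24 + 2\right)}{5} = - \frac{532 \left(-120 + 2\right)}{5} = \left(- \frac{532}{5}\right) \left(-118\right) = \frac{62776}{5}$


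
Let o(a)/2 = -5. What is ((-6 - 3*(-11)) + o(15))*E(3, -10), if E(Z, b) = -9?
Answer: -153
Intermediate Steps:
o(a) = -10 (o(a) = 2*(-5) = -10)
((-6 - 3*(-11)) + o(15))*E(3, -10) = ((-6 - 3*(-11)) - 10)*(-9) = ((-6 + 33) - 10)*(-9) = (27 - 10)*(-9) = 17*(-9) = -153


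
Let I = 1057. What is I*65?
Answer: 68705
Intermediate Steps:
I*65 = 1057*65 = 68705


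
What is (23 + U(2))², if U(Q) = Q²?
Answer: 729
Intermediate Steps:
(23 + U(2))² = (23 + 2²)² = (23 + 4)² = 27² = 729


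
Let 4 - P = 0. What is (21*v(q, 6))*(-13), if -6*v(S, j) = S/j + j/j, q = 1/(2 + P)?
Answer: 3367/72 ≈ 46.764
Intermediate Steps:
P = 4 (P = 4 - 1*0 = 4 + 0 = 4)
q = 1/6 (q = 1/(2 + 4) = 1/6 ≈ 0.16667)
v(S, j) = -1/6 - S/(6*j) (v(S, j) = -(S/j + j/j)/6 = -(S/j + 1)/6 = -(1 + S/j)/6 = -1/6 - S/(6*j))
(21*v(q, 6))*(-13) = (21*((1/6)*(-1*1/6 - 1*6)/6))*(-13) = (21*((1/6)*(1/6)*(-1/6 - 6)))*(-13) = (21*((1/6)*(1/6)*(-37/6)))*(-13) = (21*(-37/216))*(-13) = -259/72*(-13) = 3367/72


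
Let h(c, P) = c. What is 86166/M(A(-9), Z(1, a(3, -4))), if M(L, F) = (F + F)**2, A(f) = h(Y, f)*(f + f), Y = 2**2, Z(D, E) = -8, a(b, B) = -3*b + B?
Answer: 43083/128 ≈ 336.59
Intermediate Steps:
a(b, B) = B - 3*b
Y = 4
A(f) = 8*f (A(f) = 4*(f + f) = 4*(2*f) = 8*f)
M(L, F) = 4*F**2 (M(L, F) = (2*F)**2 = 4*F**2)
86166/M(A(-9), Z(1, a(3, -4))) = 86166/((4*(-8)**2)) = 86166/((4*64)) = 86166/256 = 86166*(1/256) = 43083/128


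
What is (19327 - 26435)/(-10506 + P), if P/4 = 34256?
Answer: -3554/63259 ≈ -0.056182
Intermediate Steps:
P = 137024 (P = 4*34256 = 137024)
(19327 - 26435)/(-10506 + P) = (19327 - 26435)/(-10506 + 137024) = -7108/126518 = -7108*1/126518 = -3554/63259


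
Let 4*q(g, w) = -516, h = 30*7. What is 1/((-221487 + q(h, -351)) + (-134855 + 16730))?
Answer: -1/339741 ≈ -2.9434e-6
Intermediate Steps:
h = 210
q(g, w) = -129 (q(g, w) = (1/4)*(-516) = -129)
1/((-221487 + q(h, -351)) + (-134855 + 16730)) = 1/((-221487 - 129) + (-134855 + 16730)) = 1/(-221616 - 118125) = 1/(-339741) = -1/339741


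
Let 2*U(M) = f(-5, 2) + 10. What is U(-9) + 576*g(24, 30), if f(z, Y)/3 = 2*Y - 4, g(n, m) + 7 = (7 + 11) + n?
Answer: 20165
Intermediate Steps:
g(n, m) = 11 + n (g(n, m) = -7 + ((7 + 11) + n) = -7 + (18 + n) = 11 + n)
f(z, Y) = -12 + 6*Y (f(z, Y) = 3*(2*Y - 4) = 3*(-4 + 2*Y) = -12 + 6*Y)
U(M) = 5 (U(M) = ((-12 + 6*2) + 10)/2 = ((-12 + 12) + 10)/2 = (0 + 10)/2 = (½)*10 = 5)
U(-9) + 576*g(24, 30) = 5 + 576*(11 + 24) = 5 + 576*35 = 5 + 20160 = 20165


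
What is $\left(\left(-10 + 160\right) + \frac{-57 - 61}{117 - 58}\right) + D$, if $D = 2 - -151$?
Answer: $301$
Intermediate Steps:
$D = 153$ ($D = 2 + 151 = 153$)
$\left(\left(-10 + 160\right) + \frac{-57 - 61}{117 - 58}\right) + D = \left(\left(-10 + 160\right) + \frac{-57 - 61}{117 - 58}\right) + 153 = \left(150 - \frac{118}{59}\right) + 153 = \left(150 - 2\right) + 153 = 148 + 153 = 301$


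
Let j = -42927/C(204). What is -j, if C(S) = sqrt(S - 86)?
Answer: 42927*sqrt(118)/118 ≈ 3951.8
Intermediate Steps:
C(S) = sqrt(-86 + S)
j = -42927*sqrt(118)/118 (j = -42927/sqrt(-86 + 204) = -42927*sqrt(118)/118 ≈ -3951.8)
-j = -(-42927)*sqrt(118)/118 = 42927*sqrt(118)/118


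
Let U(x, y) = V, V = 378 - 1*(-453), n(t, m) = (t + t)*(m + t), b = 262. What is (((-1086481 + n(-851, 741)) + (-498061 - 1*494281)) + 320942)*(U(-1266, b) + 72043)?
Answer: -114460349714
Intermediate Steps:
n(t, m) = 2*t*(m + t) (n(t, m) = (2*t)*(m + t) = 2*t*(m + t))
V = 831 (V = 378 + 453 = 831)
U(x, y) = 831
(((-1086481 + n(-851, 741)) + (-498061 - 1*494281)) + 320942)*(U(-1266, b) + 72043) = (((-1086481 + 2*(-851)*(741 - 851)) + (-498061 - 1*494281)) + 320942)*(831 + 72043) = (((-1086481 + 2*(-851)*(-110)) + (-498061 - 494281)) + 320942)*72874 = (((-1086481 + 187220) - 992342) + 320942)*72874 = ((-899261 - 992342) + 320942)*72874 = (-1891603 + 320942)*72874 = -1570661*72874 = -114460349714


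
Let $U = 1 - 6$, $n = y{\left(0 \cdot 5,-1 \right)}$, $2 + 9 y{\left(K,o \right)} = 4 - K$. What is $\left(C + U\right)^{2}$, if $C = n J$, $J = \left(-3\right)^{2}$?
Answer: $9$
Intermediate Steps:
$J = 9$
$y{\left(K,o \right)} = \frac{2}{9} - \frac{K}{9}$ ($y{\left(K,o \right)} = - \frac{2}{9} + \frac{4 - K}{9} = - \frac{2}{9} - \left(- \frac{4}{9} + \frac{K}{9}\right) = \frac{2}{9} - \frac{K}{9}$)
$n = \frac{2}{9}$ ($n = \frac{2}{9} - \frac{0 \cdot 5}{9} = \frac{2}{9} - 0 = \frac{2}{9} + 0 = \frac{2}{9} \approx 0.22222$)
$U = -5$ ($U = 1 - 6 = -5$)
$C = 2$ ($C = \frac{2}{9} \cdot 9 = 2$)
$\left(C + U\right)^{2} = \left(2 - 5\right)^{2} = \left(-3\right)^{2} = 9$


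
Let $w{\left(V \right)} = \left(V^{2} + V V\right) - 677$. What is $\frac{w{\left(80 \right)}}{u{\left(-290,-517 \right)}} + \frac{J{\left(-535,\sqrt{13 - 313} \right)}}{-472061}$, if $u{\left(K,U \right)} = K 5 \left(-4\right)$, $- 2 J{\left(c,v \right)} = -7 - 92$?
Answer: $\frac{5722508403}{2737953800} \approx 2.0901$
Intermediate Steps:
$J{\left(c,v \right)} = \frac{99}{2}$ ($J{\left(c,v \right)} = - \frac{-7 - 92}{2} = \left(- \frac{1}{2}\right) \left(-99\right) = \frac{99}{2}$)
$u{\left(K,U \right)} = - 20 K$ ($u{\left(K,U \right)} = 5 K \left(-4\right) = - 20 K$)
$w{\left(V \right)} = -677 + 2 V^{2}$ ($w{\left(V \right)} = \left(V^{2} + V^{2}\right) - 677 = 2 V^{2} - 677 = -677 + 2 V^{2}$)
$\frac{w{\left(80 \right)}}{u{\left(-290,-517 \right)}} + \frac{J{\left(-535,\sqrt{13 - 313} \right)}}{-472061} = \frac{-677 + 2 \cdot 80^{2}}{\left(-20\right) \left(-290\right)} + \frac{99}{2 \left(-472061\right)} = \frac{-677 + 2 \cdot 6400}{5800} + \frac{99}{2} \left(- \frac{1}{472061}\right) = \left(-677 + 12800\right) \frac{1}{5800} - \frac{99}{944122} = 12123 \cdot \frac{1}{5800} - \frac{99}{944122} = \frac{12123}{5800} - \frac{99}{944122} = \frac{5722508403}{2737953800}$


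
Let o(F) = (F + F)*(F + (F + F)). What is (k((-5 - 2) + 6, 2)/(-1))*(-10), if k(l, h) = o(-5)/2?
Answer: 750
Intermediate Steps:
o(F) = 6*F² (o(F) = (2*F)*(F + 2*F) = (2*F)*(3*F) = 6*F²)
k(l, h) = 75 (k(l, h) = (6*(-5)²)/2 = (6*25)*(½) = 150*(½) = 75)
(k((-5 - 2) + 6, 2)/(-1))*(-10) = (75/(-1))*(-10) = (75*(-1))*(-10) = -75*(-10) = 750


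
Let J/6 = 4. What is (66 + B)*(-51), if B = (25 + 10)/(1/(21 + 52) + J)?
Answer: -6030903/1753 ≈ -3440.3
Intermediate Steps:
J = 24 (J = 6*4 = 24)
B = 2555/1753 (B = (25 + 10)/(1/(21 + 52) + 24) = 35/(1/73 + 24) = 35/(1753/73) = 35*(73/1753) = 2555/1753 ≈ 1.4575)
(66 + B)*(-51) = (66 + 2555/1753)*(-51) = (118253/1753)*(-51) = -6030903/1753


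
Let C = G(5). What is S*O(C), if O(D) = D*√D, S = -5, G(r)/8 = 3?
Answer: -240*√6 ≈ -587.88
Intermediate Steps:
G(r) = 24 (G(r) = 8*3 = 24)
C = 24
O(D) = D^(3/2)
S*O(C) = -240*√6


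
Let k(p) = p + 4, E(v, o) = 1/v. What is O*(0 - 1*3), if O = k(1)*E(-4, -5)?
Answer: 15/4 ≈ 3.7500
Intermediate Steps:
k(p) = 4 + p
O = -5/4 (O = (4 + 1)/(-4) = 5*(-1/4) = -5/4 ≈ -1.2500)
O*(0 - 1*3) = -5*(0 - 1*3)/4 = -5*(0 - 3)/4 = -5/4*(-3) = 15/4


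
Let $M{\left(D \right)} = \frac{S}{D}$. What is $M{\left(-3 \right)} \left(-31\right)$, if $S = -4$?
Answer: $- \frac{124}{3} \approx -41.333$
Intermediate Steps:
$M{\left(D \right)} = - \frac{4}{D}$
$M{\left(-3 \right)} \left(-31\right) = - \frac{4}{-3} \left(-31\right) = \left(-4\right) \left(- \frac{1}{3}\right) \left(-31\right) = \frac{4}{3} \left(-31\right) = - \frac{124}{3}$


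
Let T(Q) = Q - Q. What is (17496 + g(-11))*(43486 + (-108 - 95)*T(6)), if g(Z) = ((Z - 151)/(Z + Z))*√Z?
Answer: 760831056 + 3522366*I*√11/11 ≈ 7.6083e+8 + 1.062e+6*I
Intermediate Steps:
T(Q) = 0
g(Z) = (-151 + Z)/(2*√Z) (g(Z) = ((-151 + Z)/((2*Z)))*√Z = ((-151 + Z)*(1/(2*Z)))*√Z = ((-151 + Z)/(2*Z))*√Z = (-151 + Z)/(2*√Z))
(17496 + g(-11))*(43486 + (-108 - 95)*T(6)) = (17496 + (-151 - 11)/(2*√(-11)))*(43486 + (-108 - 95)*0) = (17496 + (½)*(-I*√11/11)*(-162))*(43486 - 203*0) = (17496 + 81*I*√11/11)*(43486 + 0) = (17496 + 81*I*√11/11)*43486 = 760831056 + 3522366*I*√11/11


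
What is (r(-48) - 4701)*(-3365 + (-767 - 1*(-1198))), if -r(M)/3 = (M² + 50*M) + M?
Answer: 12525246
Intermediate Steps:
r(M) = -153*M - 3*M² (r(M) = -3*((M² + 50*M) + M) = -3*(M² + 51*M) = -153*M - 3*M²)
(r(-48) - 4701)*(-3365 + (-767 - 1*(-1198))) = (-3*(-48)*(51 - 48) - 4701)*(-3365 + (-767 - 1*(-1198))) = (-3*(-48)*3 - 4701)*(-3365 + (-767 + 1198)) = (432 - 4701)*(-3365 + 431) = -4269*(-2934) = 12525246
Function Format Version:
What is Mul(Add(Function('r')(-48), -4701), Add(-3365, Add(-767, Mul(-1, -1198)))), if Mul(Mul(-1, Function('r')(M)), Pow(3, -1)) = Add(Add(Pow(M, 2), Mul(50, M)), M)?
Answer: 12525246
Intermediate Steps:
Function('r')(M) = Add(Mul(-153, M), Mul(-3, Pow(M, 2))) (Function('r')(M) = Mul(-3, Add(Add(Pow(M, 2), Mul(50, M)), M)) = Mul(-3, Add(Pow(M, 2), Mul(51, M))) = Add(Mul(-153, M), Mul(-3, Pow(M, 2))))
Mul(Add(Function('r')(-48), -4701), Add(-3365, Add(-767, Mul(-1, -1198)))) = Mul(Add(Mul(-3, -48, Add(51, -48)), -4701), Add(-3365, Add(-767, Mul(-1, -1198)))) = Mul(Add(Mul(-3, -48, 3), -4701), Add(-3365, Add(-767, 1198))) = Mul(Add(432, -4701), Add(-3365, 431)) = Mul(-4269, -2934) = 12525246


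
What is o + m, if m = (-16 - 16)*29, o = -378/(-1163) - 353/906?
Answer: -977881255/1053678 ≈ -928.06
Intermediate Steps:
o = -68071/1053678 (o = -378*(-1/1163) - 353*1/906 = 378/1163 - 353/906 = -68071/1053678 ≈ -0.064603)
m = -928 (m = -32*29 = -928)
o + m = -68071/1053678 - 928 = -977881255/1053678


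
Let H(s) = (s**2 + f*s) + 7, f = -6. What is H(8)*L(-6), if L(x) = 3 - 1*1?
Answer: 46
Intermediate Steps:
L(x) = 2 (L(x) = 3 - 1 = 2)
H(s) = 7 + s**2 - 6*s (H(s) = (s**2 - 6*s) + 7 = 7 + s**2 - 6*s)
H(8)*L(-6) = (7 + 8**2 - 6*8)*2 = (7 + 64 - 48)*2 = 23*2 = 46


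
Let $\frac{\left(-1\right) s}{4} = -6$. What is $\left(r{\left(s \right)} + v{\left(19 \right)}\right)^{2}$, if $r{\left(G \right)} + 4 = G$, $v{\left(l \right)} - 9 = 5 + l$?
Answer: $2809$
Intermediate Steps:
$s = 24$ ($s = \left(-4\right) \left(-6\right) = 24$)
$v{\left(l \right)} = 14 + l$ ($v{\left(l \right)} = 9 + \left(5 + l\right) = 14 + l$)
$r{\left(G \right)} = -4 + G$
$\left(r{\left(s \right)} + v{\left(19 \right)}\right)^{2} = \left(\left(-4 + 24\right) + \left(14 + 19\right)\right)^{2} = \left(20 + 33\right)^{2} = 53^{2} = 2809$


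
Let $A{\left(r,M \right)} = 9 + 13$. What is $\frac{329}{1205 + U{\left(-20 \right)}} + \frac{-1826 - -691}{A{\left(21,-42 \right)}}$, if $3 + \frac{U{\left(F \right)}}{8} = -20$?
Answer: $- \frac{1151597}{22462} \approx -51.269$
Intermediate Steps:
$U{\left(F \right)} = -184$ ($U{\left(F \right)} = -24 + 8 \left(-20\right) = -24 - 160 = -184$)
$A{\left(r,M \right)} = 22$
$\frac{329}{1205 + U{\left(-20 \right)}} + \frac{-1826 - -691}{A{\left(21,-42 \right)}} = \frac{329}{1205 - 184} + \frac{-1826 - -691}{22} = \frac{329}{1021} + \left(-1826 + 691\right) \frac{1}{22} = 329 \cdot \frac{1}{1021} - \frac{1135}{22} = \frac{329}{1021} - \frac{1135}{22} = - \frac{1151597}{22462}$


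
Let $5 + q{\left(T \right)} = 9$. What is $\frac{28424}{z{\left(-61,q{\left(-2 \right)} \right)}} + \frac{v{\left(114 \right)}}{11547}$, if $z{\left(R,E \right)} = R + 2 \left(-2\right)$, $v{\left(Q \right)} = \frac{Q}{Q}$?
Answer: $- \frac{328211863}{750555} \approx -437.29$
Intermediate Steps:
$v{\left(Q \right)} = 1$
$q{\left(T \right)} = 4$ ($q{\left(T \right)} = -5 + 9 = 4$)
$z{\left(R,E \right)} = -4 + R$ ($z{\left(R,E \right)} = R - 4 = -4 + R$)
$\frac{28424}{z{\left(-61,q{\left(-2 \right)} \right)}} + \frac{v{\left(114 \right)}}{11547} = \frac{28424}{-4 - 61} + 1 \cdot \frac{1}{11547} = \frac{28424}{-65} + 1 \cdot \frac{1}{11547} = 28424 \left(- \frac{1}{65}\right) + \frac{1}{11547} = - \frac{28424}{65} + \frac{1}{11547} = - \frac{328211863}{750555}$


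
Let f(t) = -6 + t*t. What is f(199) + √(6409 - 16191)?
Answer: 39595 + I*√9782 ≈ 39595.0 + 98.904*I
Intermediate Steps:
f(t) = -6 + t²
f(199) + √(6409 - 16191) = (-6 + 199²) + √(6409 - 16191) = (-6 + 39601) + √(-9782) = 39595 + I*√9782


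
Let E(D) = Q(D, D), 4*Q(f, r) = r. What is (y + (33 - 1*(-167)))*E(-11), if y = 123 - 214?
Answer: -1199/4 ≈ -299.75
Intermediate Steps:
Q(f, r) = r/4
y = -91
E(D) = D/4
(y + (33 - 1*(-167)))*E(-11) = (-91 + (33 - 1*(-167)))*((1/4)*(-11)) = (-91 + (33 + 167))*(-11/4) = (-91 + 200)*(-11/4) = 109*(-11/4) = -1199/4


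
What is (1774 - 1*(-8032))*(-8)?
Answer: -78448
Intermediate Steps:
(1774 - 1*(-8032))*(-8) = (1774 + 8032)*(-8) = 9806*(-8) = -78448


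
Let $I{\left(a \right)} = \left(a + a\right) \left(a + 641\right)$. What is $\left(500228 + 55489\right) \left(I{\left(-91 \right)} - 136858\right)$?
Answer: $-131681588886$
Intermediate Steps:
$I{\left(a \right)} = 2 a \left(641 + a\right)$
$\left(500228 + 55489\right) \left(I{\left(-91 \right)} - 136858\right) = \left(500228 + 55489\right) \left(2 \left(-91\right) \left(641 - 91\right) - 136858\right) = 555717 \left(2 \left(-91\right) 550 - 136858\right) = 555717 \left(-100100 - 136858\right) = 555717 \left(-236958\right) = -131681588886$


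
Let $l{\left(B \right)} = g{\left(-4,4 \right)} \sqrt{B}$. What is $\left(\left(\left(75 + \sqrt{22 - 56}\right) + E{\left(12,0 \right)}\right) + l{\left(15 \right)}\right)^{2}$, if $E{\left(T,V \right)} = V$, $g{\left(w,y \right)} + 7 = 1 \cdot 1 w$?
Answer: $\left(75 - 11 \sqrt{15} + i \sqrt{34}\right)^{2} \approx 1015.6 + 377.81 i$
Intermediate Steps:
$g{\left(w,y \right)} = -7 + w$ ($g{\left(w,y \right)} = -7 + 1 \cdot 1 w = -7 + 1 w = -7 + w$)
$l{\left(B \right)} = - 11 \sqrt{B}$ ($l{\left(B \right)} = \left(-7 - 4\right) \sqrt{B} = - 11 \sqrt{B}$)
$\left(\left(\left(75 + \sqrt{22 - 56}\right) + E{\left(12,0 \right)}\right) + l{\left(15 \right)}\right)^{2} = \left(\left(\left(75 + \sqrt{22 - 56}\right) + 0\right) - 11 \sqrt{15}\right)^{2} = \left(\left(\left(75 + \sqrt{-34}\right) + 0\right) - 11 \sqrt{15}\right)^{2} = \left(\left(\left(75 + i \sqrt{34}\right) + 0\right) - 11 \sqrt{15}\right)^{2} = \left(\left(75 + i \sqrt{34}\right) - 11 \sqrt{15}\right)^{2} = \left(75 - 11 \sqrt{15} + i \sqrt{34}\right)^{2}$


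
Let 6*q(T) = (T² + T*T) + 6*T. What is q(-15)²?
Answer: 3600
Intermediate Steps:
q(T) = T + T²/3 (q(T) = ((T² + T*T) + 6*T)/6 = ((T² + T²) + 6*T)/6 = (2*T² + 6*T)/6 = T + T²/3)
q(-15)² = ((⅓)*(-15)*(3 - 15))² = ((⅓)*(-15)*(-12))² = 60² = 3600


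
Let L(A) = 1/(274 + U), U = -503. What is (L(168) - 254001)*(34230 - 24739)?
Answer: -552055688930/229 ≈ -2.4107e+9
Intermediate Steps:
L(A) = -1/229 (L(A) = 1/(274 - 503) = 1/(-229) = -1/229)
(L(168) - 254001)*(34230 - 24739) = (-1/229 - 254001)*(34230 - 24739) = -58166230/229*9491 = -552055688930/229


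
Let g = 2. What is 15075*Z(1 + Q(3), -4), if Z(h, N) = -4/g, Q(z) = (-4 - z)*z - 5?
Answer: -30150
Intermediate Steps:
Q(z) = -5 + z*(-4 - z) (Q(z) = z*(-4 - z) - 5 = -5 + z*(-4 - z))
Z(h, N) = -2 (Z(h, N) = -4/2 = -4*1/2 = -2)
15075*Z(1 + Q(3), -4) = 15075*(-2) = -30150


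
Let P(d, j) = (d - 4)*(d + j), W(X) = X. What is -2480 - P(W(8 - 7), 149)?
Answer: -2030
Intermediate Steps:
P(d, j) = (-4 + d)*(d + j)
-2480 - P(W(8 - 7), 149) = -2480 - ((8 - 7)**2 - 4*(8 - 7) - 4*149 + (8 - 7)*149) = -2480 - (1**2 - 4*1 - 596 + 1*149) = -2480 - (1 - 4 - 596 + 149) = -2480 - 1*(-450) = -2480 + 450 = -2030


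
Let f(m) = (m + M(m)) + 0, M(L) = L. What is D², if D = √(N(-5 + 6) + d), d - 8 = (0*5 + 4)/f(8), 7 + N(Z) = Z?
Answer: 9/4 ≈ 2.2500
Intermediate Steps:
N(Z) = -7 + Z
f(m) = 2*m (f(m) = (m + m) + 0 = 2*m + 0 = 2*m)
d = 33/4 (d = 8 + (0*5 + 4)/((2*8)) = 8 + (0 + 4)/16 = 8 + 4*(1/16) = 8 + ¼ = 33/4 ≈ 8.2500)
D = 3/2 (D = √((-7 + (-5 + 6)) + 33/4) = √((-7 + 1) + 33/4) = √(-6 + 33/4) = √(9/4) = 3/2 ≈ 1.5000)
D² = (3/2)² = 9/4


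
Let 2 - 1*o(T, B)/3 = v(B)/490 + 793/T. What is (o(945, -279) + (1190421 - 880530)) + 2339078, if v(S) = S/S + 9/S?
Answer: 181070513639/68355 ≈ 2.6490e+6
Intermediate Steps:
v(S) = 1 + 9/S
o(T, B) = 6 - 2379/T - 3*(9 + B)/(490*B) (o(T, B) = 6 - 3*(((9 + B)/B)/490 + 793/T) = 6 - 3*(((9 + B)/B)*(1/490) + 793/T) = 6 - 3*((9 + B)/(490*B) + 793/T) = 6 - 3*(793/T + (9 + B)/(490*B)) = 6 + (-2379/T - 3*(9 + B)/(490*B)) = 6 - 2379/T - 3*(9 + B)/(490*B))
(o(945, -279) + (1190421 - 880530)) + 2339078 = ((2937/490 - 2379/945 - 27/490/(-279)) + (1190421 - 880530)) + 2339078 = ((2937/490 - 2379*1/945 - 27/490*(-1/279)) + 309891) + 2339078 = ((2937/490 - 793/315 + 3/15190) + 309891) + 2339078 = (237644/68355 + 309891) + 2339078 = 21182836949/68355 + 2339078 = 181070513639/68355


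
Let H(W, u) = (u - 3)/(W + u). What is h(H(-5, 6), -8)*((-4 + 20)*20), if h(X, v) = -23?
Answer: -7360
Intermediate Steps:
H(W, u) = (-3 + u)/(W + u)
h(H(-5, 6), -8)*((-4 + 20)*20) = -23*(-4 + 20)*20 = -368*20 = -23*320 = -7360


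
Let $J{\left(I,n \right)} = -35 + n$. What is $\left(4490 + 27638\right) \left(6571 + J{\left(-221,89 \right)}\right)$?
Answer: $212848000$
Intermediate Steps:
$\left(4490 + 27638\right) \left(6571 + J{\left(-221,89 \right)}\right) = \left(4490 + 27638\right) \left(6571 + \left(-35 + 89\right)\right) = 32128 \left(6571 + 54\right) = 32128 \cdot 6625 = 212848000$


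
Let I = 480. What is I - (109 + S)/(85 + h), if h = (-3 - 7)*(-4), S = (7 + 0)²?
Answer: 59842/125 ≈ 478.74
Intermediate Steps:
S = 49 (S = 7² = 49)
h = 40 (h = -10*(-4) = 40)
I - (109 + S)/(85 + h) = 480 - (109 + 49)/(85 + 40) = 480 - 158/125 = 59842/125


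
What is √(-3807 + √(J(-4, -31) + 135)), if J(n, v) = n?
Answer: √(-3807 + √131) ≈ 61.608*I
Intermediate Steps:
√(-3807 + √(J(-4, -31) + 135)) = √(-3807 + √(-4 + 135)) = √(-3807 + √131)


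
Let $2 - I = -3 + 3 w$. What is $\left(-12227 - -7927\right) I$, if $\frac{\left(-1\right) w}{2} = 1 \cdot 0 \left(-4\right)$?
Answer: $-21500$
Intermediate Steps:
$w = 0$ ($w = - 2 \cdot 1 \cdot 0 \left(-4\right) = - 2 \cdot 0 \left(-4\right) = \left(-2\right) 0 = 0$)
$I = 5$ ($I = 2 - \left(-3 + 3 \cdot 0\right) = 2 - \left(-3 + 0\right) = 2 - -3 = 2 + 3 = 5$)
$\left(-12227 - -7927\right) I = \left(-12227 - -7927\right) 5 = \left(-12227 + 7927\right) 5 = \left(-4300\right) 5 = -21500$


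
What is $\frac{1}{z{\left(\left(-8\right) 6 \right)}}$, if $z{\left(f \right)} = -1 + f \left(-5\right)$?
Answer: $\frac{1}{239} \approx 0.0041841$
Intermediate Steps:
$z{\left(f \right)} = -1 - 5 f$
$\frac{1}{z{\left(\left(-8\right) 6 \right)}} = \frac{1}{-1 - 5 \left(\left(-8\right) 6\right)} = \frac{1}{-1 - -240} = \frac{1}{-1 + 240} = \frac{1}{239}$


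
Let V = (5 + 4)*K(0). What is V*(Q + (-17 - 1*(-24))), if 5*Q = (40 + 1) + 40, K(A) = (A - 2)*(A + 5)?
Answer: -2088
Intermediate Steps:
K(A) = (-2 + A)*(5 + A)
Q = 81/5 (Q = ((40 + 1) + 40)/5 = (41 + 40)/5 = (⅕)*81 = 81/5 ≈ 16.200)
V = -90 (V = (5 + 4)*(-10 + 0² + 3*0) = 9*(-10 + 0 + 0) = 9*(-10) = -90)
V*(Q + (-17 - 1*(-24))) = -90*(81/5 + (-17 - 1*(-24))) = -90*(81/5 + (-17 + 24)) = -90*(81/5 + 7) = -90*116/5 = -2088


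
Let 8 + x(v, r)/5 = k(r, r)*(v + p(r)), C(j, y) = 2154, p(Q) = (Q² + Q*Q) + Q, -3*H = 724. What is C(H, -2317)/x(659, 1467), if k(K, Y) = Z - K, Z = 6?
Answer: -1077/15728775380 ≈ -6.8473e-8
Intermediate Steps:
H = -724/3 (H = -⅓*724 = -724/3 ≈ -241.33)
p(Q) = Q + 2*Q² (p(Q) = (Q² + Q²) + Q = 2*Q² + Q = Q + 2*Q²)
k(K, Y) = 6 - K
x(v, r) = -40 + 5*(6 - r)*(v + r*(1 + 2*r)) (x(v, r) = -40 + 5*((6 - r)*(v + r*(1 + 2*r))) = -40 + 5*(6 - r)*(v + r*(1 + 2*r)))
C(H, -2317)/x(659, 1467) = 2154/(-40 - 5*659*(-6 + 1467) - 5*1467*(1 + 2*1467)*(-6 + 1467)) = 2154/(-40 - 5*659*1461 - 5*1467*(1 + 2934)*1461) = 2154/(-40 - 4813995 - 5*1467*2935*1461) = 2154/(-40 - 4813995 - 31452736725) = 2154/(-31457550760) = 2154*(-1/31457550760) = -1077/15728775380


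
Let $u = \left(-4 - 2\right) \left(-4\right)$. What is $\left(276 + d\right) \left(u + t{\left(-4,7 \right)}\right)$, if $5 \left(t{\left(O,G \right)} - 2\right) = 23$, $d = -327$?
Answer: $- \frac{7803}{5} \approx -1560.6$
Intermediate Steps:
$t{\left(O,G \right)} = \frac{33}{5}$ ($t{\left(O,G \right)} = 2 + \frac{1}{5} \cdot 23 = 2 + \frac{23}{5} = \frac{33}{5}$)
$u = 24$ ($u = \left(-6\right) \left(-4\right) = 24$)
$\left(276 + d\right) \left(u + t{\left(-4,7 \right)}\right) = \left(276 - 327\right) \left(24 + \frac{33}{5}\right) = \left(-51\right) \frac{153}{5} = - \frac{7803}{5}$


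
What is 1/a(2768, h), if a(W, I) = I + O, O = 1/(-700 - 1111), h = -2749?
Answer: -1811/4978440 ≈ -0.00036377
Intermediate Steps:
O = -1/1811 (O = 1/(-1811) = -1/1811 ≈ -0.00055218)
a(W, I) = -1/1811 + I (a(W, I) = I - 1/1811 = -1/1811 + I)
1/a(2768, h) = 1/(-1/1811 - 2749) = 1/(-4978440/1811) = -1811/4978440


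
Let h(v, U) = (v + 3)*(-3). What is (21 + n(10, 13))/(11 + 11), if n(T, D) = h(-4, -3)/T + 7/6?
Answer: 337/330 ≈ 1.0212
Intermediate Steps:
h(v, U) = -9 - 3*v (h(v, U) = (3 + v)*(-3) = -9 - 3*v)
n(T, D) = 7/6 + 3/T (n(T, D) = (-9 - 3*(-4))/T + 7/6 = (-9 + 12)/T + 7*(⅙) = 3/T + 7/6 = 7/6 + 3/T)
(21 + n(10, 13))/(11 + 11) = (21 + (7/6 + 3/10))/(11 + 11) = (21 + (7/6 + 3*(⅒)))/22 = (21 + (7/6 + 3/10))/22 = (21 + 22/15)/22 = (1/22)*(337/15) = 337/330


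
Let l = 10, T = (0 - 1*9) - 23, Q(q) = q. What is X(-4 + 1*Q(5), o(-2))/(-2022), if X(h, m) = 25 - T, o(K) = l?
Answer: -19/674 ≈ -0.028190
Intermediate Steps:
T = -32 (T = (0 - 9) - 23 = -9 - 23 = -32)
o(K) = 10
X(h, m) = 57 (X(h, m) = 25 - 1*(-32) = 25 + 32 = 57)
X(-4 + 1*Q(5), o(-2))/(-2022) = 57/(-2022) = 57*(-1/2022) = -19/674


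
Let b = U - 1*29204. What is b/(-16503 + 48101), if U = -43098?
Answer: -36151/15799 ≈ -2.2882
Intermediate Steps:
b = -72302 (b = -43098 - 1*29204 = -43098 - 29204 = -72302)
b/(-16503 + 48101) = -72302/(-16503 + 48101) = -72302/31598 = -72302*1/31598 = -36151/15799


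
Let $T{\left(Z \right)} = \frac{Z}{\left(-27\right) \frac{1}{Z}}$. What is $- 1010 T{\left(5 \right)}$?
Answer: $\frac{25250}{27} \approx 935.19$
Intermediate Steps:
$T{\left(Z \right)} = - \frac{Z^{2}}{27}$ ($T{\left(Z \right)} = Z \left(- \frac{Z}{27}\right) = - \frac{Z^{2}}{27}$)
$- 1010 T{\left(5 \right)} = - 1010 \left(- \frac{5^{2}}{27}\right) = - 1010 \left(\left(- \frac{1}{27}\right) 25\right) = \left(-1010\right) \left(- \frac{25}{27}\right) = \frac{25250}{27}$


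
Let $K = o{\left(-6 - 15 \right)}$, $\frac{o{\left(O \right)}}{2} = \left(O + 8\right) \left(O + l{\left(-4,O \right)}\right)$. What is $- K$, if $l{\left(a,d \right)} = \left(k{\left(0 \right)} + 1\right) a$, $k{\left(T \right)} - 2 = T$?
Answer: $-858$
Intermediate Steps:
$k{\left(T \right)} = 2 + T$
$l{\left(a,d \right)} = 3 a$ ($l{\left(a,d \right)} = \left(\left(2 + 0\right) + 1\right) a = \left(2 + 1\right) a = 3 a$)
$o{\left(O \right)} = 2 \left(-12 + O\right) \left(8 + O\right)$ ($o{\left(O \right)} = 2 \left(O + 8\right) \left(O + 3 \left(-4\right)\right) = 2 \left(8 + O\right) \left(O - 12\right) = 2 \left(8 + O\right) \left(-12 + O\right) = 2 \left(-12 + O\right) \left(8 + O\right)$)
$K = 858$ ($K = -192 - 8 \left(-6 - 15\right) + 2 \left(-6 - 15\right)^{2} = -192 - -168 + 2 \left(-21\right)^{2} = -192 + 168 + 2 \cdot 441 = -192 + 168 + 882 = 858$)
$- K = \left(-1\right) 858 = -858$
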